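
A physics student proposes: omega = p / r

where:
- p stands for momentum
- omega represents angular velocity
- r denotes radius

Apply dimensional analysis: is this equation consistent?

No

p (momentum) has dimensions [L M T^-1].
omega (angular velocity) has dimensions [T^-1].
r (radius) has dimensions [L].

Left side: [T^-1]
Right side: [M T^-1]

The two sides have different dimensions, so the equation is NOT dimensionally consistent.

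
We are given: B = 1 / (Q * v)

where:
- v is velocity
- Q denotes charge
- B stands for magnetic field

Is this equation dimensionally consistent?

No

v (velocity) has dimensions [L T^-1].
Q (charge) has dimensions [I T].
B (magnetic field) has dimensions [I^-1 M T^-2].

Left side: [I^-1 M T^-2]
Right side: [I^-1 L^-1]

The two sides have different dimensions, so the equation is NOT dimensionally consistent.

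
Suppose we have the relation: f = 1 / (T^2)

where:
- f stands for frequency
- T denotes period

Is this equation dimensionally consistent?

No

f (frequency) has dimensions [T^-1].
T (period) has dimensions [T].

Left side: [T^-1]
Right side: [T^-2]

The two sides have different dimensions, so the equation is NOT dimensionally consistent.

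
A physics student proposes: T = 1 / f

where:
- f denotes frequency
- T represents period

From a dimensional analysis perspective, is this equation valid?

Yes

f (frequency) has dimensions [T^-1].
T (period) has dimensions [T].

Left side: [T]
Right side: [T]

Both sides have the same dimensions, so the equation is dimensionally consistent.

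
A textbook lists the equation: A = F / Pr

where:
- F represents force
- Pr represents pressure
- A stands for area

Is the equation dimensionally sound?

Yes

F (force) has dimensions [L M T^-2].
Pr (pressure) has dimensions [L^-1 M T^-2].
A (area) has dimensions [L^2].

Left side: [L^2]
Right side: [L^2]

Both sides have the same dimensions, so the equation is dimensionally consistent.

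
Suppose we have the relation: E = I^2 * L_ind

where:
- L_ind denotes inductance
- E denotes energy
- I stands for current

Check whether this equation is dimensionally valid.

Yes

L_ind (inductance) has dimensions [I^-2 L^2 M T^-2].
E (energy) has dimensions [L^2 M T^-2].
I (current) has dimensions [I].

Left side: [L^2 M T^-2]
Right side: [L^2 M T^-2]

Both sides have the same dimensions, so the equation is dimensionally consistent.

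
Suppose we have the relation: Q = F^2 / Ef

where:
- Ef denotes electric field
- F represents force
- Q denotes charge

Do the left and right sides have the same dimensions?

No

Ef (electric field) has dimensions [I^-1 L M T^-3].
F (force) has dimensions [L M T^-2].
Q (charge) has dimensions [I T].

Left side: [I T]
Right side: [I L M T^-1]

The two sides have different dimensions, so the equation is NOT dimensionally consistent.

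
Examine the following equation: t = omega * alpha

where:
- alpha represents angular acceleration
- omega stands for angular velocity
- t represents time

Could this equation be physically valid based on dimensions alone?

No

alpha (angular acceleration) has dimensions [T^-2].
omega (angular velocity) has dimensions [T^-1].
t (time) has dimensions [T].

Left side: [T]
Right side: [T^-3]

The two sides have different dimensions, so the equation is NOT dimensionally consistent.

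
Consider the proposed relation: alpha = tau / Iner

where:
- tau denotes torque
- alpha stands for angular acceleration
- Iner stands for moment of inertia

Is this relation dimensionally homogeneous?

Yes

tau (torque) has dimensions [L^2 M T^-2].
alpha (angular acceleration) has dimensions [T^-2].
Iner (moment of inertia) has dimensions [L^2 M].

Left side: [T^-2]
Right side: [T^-2]

Both sides have the same dimensions, so the equation is dimensionally consistent.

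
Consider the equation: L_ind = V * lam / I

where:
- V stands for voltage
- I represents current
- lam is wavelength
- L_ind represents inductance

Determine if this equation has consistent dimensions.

No

V (voltage) has dimensions [I^-1 L^2 M T^-3].
I (current) has dimensions [I].
lam (wavelength) has dimensions [L].
L_ind (inductance) has dimensions [I^-2 L^2 M T^-2].

Left side: [I^-2 L^2 M T^-2]
Right side: [I^-2 L^3 M T^-3]

The two sides have different dimensions, so the equation is NOT dimensionally consistent.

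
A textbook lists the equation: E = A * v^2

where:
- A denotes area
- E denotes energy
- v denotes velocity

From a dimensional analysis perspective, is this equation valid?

No

A (area) has dimensions [L^2].
E (energy) has dimensions [L^2 M T^-2].
v (velocity) has dimensions [L T^-1].

Left side: [L^2 M T^-2]
Right side: [L^4 T^-2]

The two sides have different dimensions, so the equation is NOT dimensionally consistent.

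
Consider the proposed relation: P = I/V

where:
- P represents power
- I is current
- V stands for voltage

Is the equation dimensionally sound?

No

P (power) has dimensions [L^2 M T^-3].
I (current) has dimensions [I].
V (voltage) has dimensions [I^-1 L^2 M T^-3].

Left side: [L^2 M T^-3]
Right side: [I^2 L^-2 M^-1 T^3]

The two sides have different dimensions, so the equation is NOT dimensionally consistent.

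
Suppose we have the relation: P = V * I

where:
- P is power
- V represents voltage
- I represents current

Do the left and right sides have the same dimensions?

Yes

P (power) has dimensions [L^2 M T^-3].
V (voltage) has dimensions [I^-1 L^2 M T^-3].
I (current) has dimensions [I].

Left side: [L^2 M T^-3]
Right side: [L^2 M T^-3]

Both sides have the same dimensions, so the equation is dimensionally consistent.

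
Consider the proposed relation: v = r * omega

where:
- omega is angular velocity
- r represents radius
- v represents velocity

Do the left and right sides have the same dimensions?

Yes

omega (angular velocity) has dimensions [T^-1].
r (radius) has dimensions [L].
v (velocity) has dimensions [L T^-1].

Left side: [L T^-1]
Right side: [L T^-1]

Both sides have the same dimensions, so the equation is dimensionally consistent.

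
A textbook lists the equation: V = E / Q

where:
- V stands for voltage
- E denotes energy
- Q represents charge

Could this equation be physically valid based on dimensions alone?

Yes

V (voltage) has dimensions [I^-1 L^2 M T^-3].
E (energy) has dimensions [L^2 M T^-2].
Q (charge) has dimensions [I T].

Left side: [I^-1 L^2 M T^-3]
Right side: [I^-1 L^2 M T^-3]

Both sides have the same dimensions, so the equation is dimensionally consistent.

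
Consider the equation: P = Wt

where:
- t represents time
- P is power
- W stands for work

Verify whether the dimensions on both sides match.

No

t (time) has dimensions [T].
P (power) has dimensions [L^2 M T^-3].
W (work) has dimensions [L^2 M T^-2].

Left side: [L^2 M T^-3]
Right side: [L^2 M T^-1]

The two sides have different dimensions, so the equation is NOT dimensionally consistent.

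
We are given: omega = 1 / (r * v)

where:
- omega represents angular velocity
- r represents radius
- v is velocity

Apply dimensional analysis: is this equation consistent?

No

omega (angular velocity) has dimensions [T^-1].
r (radius) has dimensions [L].
v (velocity) has dimensions [L T^-1].

Left side: [T^-1]
Right side: [L^-2 T]

The two sides have different dimensions, so the equation is NOT dimensionally consistent.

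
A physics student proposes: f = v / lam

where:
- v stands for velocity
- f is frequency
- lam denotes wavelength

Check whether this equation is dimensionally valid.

Yes

v (velocity) has dimensions [L T^-1].
f (frequency) has dimensions [T^-1].
lam (wavelength) has dimensions [L].

Left side: [T^-1]
Right side: [T^-1]

Both sides have the same dimensions, so the equation is dimensionally consistent.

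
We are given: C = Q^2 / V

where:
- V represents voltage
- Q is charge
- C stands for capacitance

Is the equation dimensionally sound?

No

V (voltage) has dimensions [I^-1 L^2 M T^-3].
Q (charge) has dimensions [I T].
C (capacitance) has dimensions [I^2 L^-2 M^-1 T^4].

Left side: [I^2 L^-2 M^-1 T^4]
Right side: [I^3 L^-2 M^-1 T^5]

The two sides have different dimensions, so the equation is NOT dimensionally consistent.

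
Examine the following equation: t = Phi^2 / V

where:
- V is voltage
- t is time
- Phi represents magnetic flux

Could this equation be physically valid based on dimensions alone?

No

V (voltage) has dimensions [I^-1 L^2 M T^-3].
t (time) has dimensions [T].
Phi (magnetic flux) has dimensions [I^-1 L^2 M T^-2].

Left side: [T]
Right side: [I^-1 L^2 M T^-1]

The two sides have different dimensions, so the equation is NOT dimensionally consistent.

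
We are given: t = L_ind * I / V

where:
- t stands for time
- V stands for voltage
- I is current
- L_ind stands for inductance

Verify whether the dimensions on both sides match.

Yes

t (time) has dimensions [T].
V (voltage) has dimensions [I^-1 L^2 M T^-3].
I (current) has dimensions [I].
L_ind (inductance) has dimensions [I^-2 L^2 M T^-2].

Left side: [T]
Right side: [T]

Both sides have the same dimensions, so the equation is dimensionally consistent.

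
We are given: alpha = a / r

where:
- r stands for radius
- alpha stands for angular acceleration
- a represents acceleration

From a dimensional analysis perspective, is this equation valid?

Yes

r (radius) has dimensions [L].
alpha (angular acceleration) has dimensions [T^-2].
a (acceleration) has dimensions [L T^-2].

Left side: [T^-2]
Right side: [T^-2]

Both sides have the same dimensions, so the equation is dimensionally consistent.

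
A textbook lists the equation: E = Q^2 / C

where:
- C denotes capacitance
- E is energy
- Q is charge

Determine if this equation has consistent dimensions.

Yes

C (capacitance) has dimensions [I^2 L^-2 M^-1 T^4].
E (energy) has dimensions [L^2 M T^-2].
Q (charge) has dimensions [I T].

Left side: [L^2 M T^-2]
Right side: [L^2 M T^-2]

Both sides have the same dimensions, so the equation is dimensionally consistent.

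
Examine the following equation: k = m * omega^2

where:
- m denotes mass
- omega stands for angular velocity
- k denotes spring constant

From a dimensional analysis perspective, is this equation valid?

Yes

m (mass) has dimensions [M].
omega (angular velocity) has dimensions [T^-1].
k (spring constant) has dimensions [M T^-2].

Left side: [M T^-2]
Right side: [M T^-2]

Both sides have the same dimensions, so the equation is dimensionally consistent.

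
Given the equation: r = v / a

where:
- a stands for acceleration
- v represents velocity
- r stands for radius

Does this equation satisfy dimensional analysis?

No

a (acceleration) has dimensions [L T^-2].
v (velocity) has dimensions [L T^-1].
r (radius) has dimensions [L].

Left side: [L]
Right side: [T]

The two sides have different dimensions, so the equation is NOT dimensionally consistent.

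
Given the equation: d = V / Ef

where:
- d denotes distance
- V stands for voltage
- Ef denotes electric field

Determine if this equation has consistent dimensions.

Yes

d (distance) has dimensions [L].
V (voltage) has dimensions [I^-1 L^2 M T^-3].
Ef (electric field) has dimensions [I^-1 L M T^-3].

Left side: [L]
Right side: [L]

Both sides have the same dimensions, so the equation is dimensionally consistent.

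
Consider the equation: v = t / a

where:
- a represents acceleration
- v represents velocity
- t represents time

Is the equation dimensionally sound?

No

a (acceleration) has dimensions [L T^-2].
v (velocity) has dimensions [L T^-1].
t (time) has dimensions [T].

Left side: [L T^-1]
Right side: [L^-1 T^3]

The two sides have different dimensions, so the equation is NOT dimensionally consistent.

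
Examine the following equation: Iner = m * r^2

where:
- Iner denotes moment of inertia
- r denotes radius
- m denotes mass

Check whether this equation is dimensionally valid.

Yes

Iner (moment of inertia) has dimensions [L^2 M].
r (radius) has dimensions [L].
m (mass) has dimensions [M].

Left side: [L^2 M]
Right side: [L^2 M]

Both sides have the same dimensions, so the equation is dimensionally consistent.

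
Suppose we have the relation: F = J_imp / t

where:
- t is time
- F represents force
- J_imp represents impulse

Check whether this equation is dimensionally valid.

Yes

t (time) has dimensions [T].
F (force) has dimensions [L M T^-2].
J_imp (impulse) has dimensions [L M T^-1].

Left side: [L M T^-2]
Right side: [L M T^-2]

Both sides have the same dimensions, so the equation is dimensionally consistent.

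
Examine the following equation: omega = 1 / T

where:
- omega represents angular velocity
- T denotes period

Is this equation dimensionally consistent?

Yes

omega (angular velocity) has dimensions [T^-1].
T (period) has dimensions [T].

Left side: [T^-1]
Right side: [T^-1]

Both sides have the same dimensions, so the equation is dimensionally consistent.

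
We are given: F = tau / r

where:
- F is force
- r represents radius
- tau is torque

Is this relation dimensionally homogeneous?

Yes

F (force) has dimensions [L M T^-2].
r (radius) has dimensions [L].
tau (torque) has dimensions [L^2 M T^-2].

Left side: [L M T^-2]
Right side: [L M T^-2]

Both sides have the same dimensions, so the equation is dimensionally consistent.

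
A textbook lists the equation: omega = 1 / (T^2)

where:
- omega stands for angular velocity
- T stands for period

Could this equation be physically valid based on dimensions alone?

No

omega (angular velocity) has dimensions [T^-1].
T (period) has dimensions [T].

Left side: [T^-1]
Right side: [T^-2]

The two sides have different dimensions, so the equation is NOT dimensionally consistent.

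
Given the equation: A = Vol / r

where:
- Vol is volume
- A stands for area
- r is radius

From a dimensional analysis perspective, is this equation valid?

Yes

Vol (volume) has dimensions [L^3].
A (area) has dimensions [L^2].
r (radius) has dimensions [L].

Left side: [L^2]
Right side: [L^2]

Both sides have the same dimensions, so the equation is dimensionally consistent.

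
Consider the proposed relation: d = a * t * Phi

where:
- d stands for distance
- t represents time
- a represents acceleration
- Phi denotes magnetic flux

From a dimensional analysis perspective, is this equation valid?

No

d (distance) has dimensions [L].
t (time) has dimensions [T].
a (acceleration) has dimensions [L T^-2].
Phi (magnetic flux) has dimensions [I^-1 L^2 M T^-2].

Left side: [L]
Right side: [I^-1 L^3 M T^-3]

The two sides have different dimensions, so the equation is NOT dimensionally consistent.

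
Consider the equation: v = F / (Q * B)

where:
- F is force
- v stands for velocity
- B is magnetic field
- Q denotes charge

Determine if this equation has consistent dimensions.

Yes

F (force) has dimensions [L M T^-2].
v (velocity) has dimensions [L T^-1].
B (magnetic field) has dimensions [I^-1 M T^-2].
Q (charge) has dimensions [I T].

Left side: [L T^-1]
Right side: [L T^-1]

Both sides have the same dimensions, so the equation is dimensionally consistent.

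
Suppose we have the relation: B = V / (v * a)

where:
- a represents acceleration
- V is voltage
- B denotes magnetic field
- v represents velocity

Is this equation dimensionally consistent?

No

a (acceleration) has dimensions [L T^-2].
V (voltage) has dimensions [I^-1 L^2 M T^-3].
B (magnetic field) has dimensions [I^-1 M T^-2].
v (velocity) has dimensions [L T^-1].

Left side: [I^-1 M T^-2]
Right side: [I^-1 M]

The two sides have different dimensions, so the equation is NOT dimensionally consistent.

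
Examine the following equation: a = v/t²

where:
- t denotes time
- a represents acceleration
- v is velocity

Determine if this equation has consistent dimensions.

No

t (time) has dimensions [T].
a (acceleration) has dimensions [L T^-2].
v (velocity) has dimensions [L T^-1].

Left side: [L T^-2]
Right side: [L T^-3]

The two sides have different dimensions, so the equation is NOT dimensionally consistent.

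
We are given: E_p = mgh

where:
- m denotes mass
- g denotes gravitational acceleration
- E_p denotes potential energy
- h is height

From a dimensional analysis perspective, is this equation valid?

Yes

m (mass) has dimensions [M].
g (gravitational acceleration) has dimensions [L T^-2].
E_p (potential energy) has dimensions [L^2 M T^-2].
h (height) has dimensions [L].

Left side: [L^2 M T^-2]
Right side: [L^2 M T^-2]

Both sides have the same dimensions, so the equation is dimensionally consistent.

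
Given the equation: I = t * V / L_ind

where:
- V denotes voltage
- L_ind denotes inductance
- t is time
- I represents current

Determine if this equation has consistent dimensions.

Yes

V (voltage) has dimensions [I^-1 L^2 M T^-3].
L_ind (inductance) has dimensions [I^-2 L^2 M T^-2].
t (time) has dimensions [T].
I (current) has dimensions [I].

Left side: [I]
Right side: [I]

Both sides have the same dimensions, so the equation is dimensionally consistent.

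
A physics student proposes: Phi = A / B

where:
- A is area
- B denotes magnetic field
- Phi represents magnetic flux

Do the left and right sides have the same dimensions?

No

A (area) has dimensions [L^2].
B (magnetic field) has dimensions [I^-1 M T^-2].
Phi (magnetic flux) has dimensions [I^-1 L^2 M T^-2].

Left side: [I^-1 L^2 M T^-2]
Right side: [I L^2 M^-1 T^2]

The two sides have different dimensions, so the equation is NOT dimensionally consistent.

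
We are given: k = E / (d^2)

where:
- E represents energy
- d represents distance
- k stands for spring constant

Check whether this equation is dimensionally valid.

Yes

E (energy) has dimensions [L^2 M T^-2].
d (distance) has dimensions [L].
k (spring constant) has dimensions [M T^-2].

Left side: [M T^-2]
Right side: [M T^-2]

Both sides have the same dimensions, so the equation is dimensionally consistent.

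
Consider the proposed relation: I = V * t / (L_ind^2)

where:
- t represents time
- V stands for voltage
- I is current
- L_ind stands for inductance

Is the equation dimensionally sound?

No

t (time) has dimensions [T].
V (voltage) has dimensions [I^-1 L^2 M T^-3].
I (current) has dimensions [I].
L_ind (inductance) has dimensions [I^-2 L^2 M T^-2].

Left side: [I]
Right side: [I^3 L^-2 M^-1 T^2]

The two sides have different dimensions, so the equation is NOT dimensionally consistent.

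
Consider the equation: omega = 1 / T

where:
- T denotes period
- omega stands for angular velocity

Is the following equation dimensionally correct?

Yes

T (period) has dimensions [T].
omega (angular velocity) has dimensions [T^-1].

Left side: [T^-1]
Right side: [T^-1]

Both sides have the same dimensions, so the equation is dimensionally consistent.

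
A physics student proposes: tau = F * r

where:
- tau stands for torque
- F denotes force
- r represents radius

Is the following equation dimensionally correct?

Yes

tau (torque) has dimensions [L^2 M T^-2].
F (force) has dimensions [L M T^-2].
r (radius) has dimensions [L].

Left side: [L^2 M T^-2]
Right side: [L^2 M T^-2]

Both sides have the same dimensions, so the equation is dimensionally consistent.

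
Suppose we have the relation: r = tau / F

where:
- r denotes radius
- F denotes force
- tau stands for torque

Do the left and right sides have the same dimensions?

Yes

r (radius) has dimensions [L].
F (force) has dimensions [L M T^-2].
tau (torque) has dimensions [L^2 M T^-2].

Left side: [L]
Right side: [L]

Both sides have the same dimensions, so the equation is dimensionally consistent.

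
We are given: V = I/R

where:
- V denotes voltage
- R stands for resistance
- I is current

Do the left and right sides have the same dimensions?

No

V (voltage) has dimensions [I^-1 L^2 M T^-3].
R (resistance) has dimensions [I^-2 L^2 M T^-3].
I (current) has dimensions [I].

Left side: [I^-1 L^2 M T^-3]
Right side: [I^3 L^-2 M^-1 T^3]

The two sides have different dimensions, so the equation is NOT dimensionally consistent.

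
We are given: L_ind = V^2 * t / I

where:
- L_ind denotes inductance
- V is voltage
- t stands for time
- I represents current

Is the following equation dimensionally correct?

No

L_ind (inductance) has dimensions [I^-2 L^2 M T^-2].
V (voltage) has dimensions [I^-1 L^2 M T^-3].
t (time) has dimensions [T].
I (current) has dimensions [I].

Left side: [I^-2 L^2 M T^-2]
Right side: [I^-3 L^4 M^2 T^-5]

The two sides have different dimensions, so the equation is NOT dimensionally consistent.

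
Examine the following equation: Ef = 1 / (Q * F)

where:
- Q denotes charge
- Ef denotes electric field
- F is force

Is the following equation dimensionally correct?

No

Q (charge) has dimensions [I T].
Ef (electric field) has dimensions [I^-1 L M T^-3].
F (force) has dimensions [L M T^-2].

Left side: [I^-1 L M T^-3]
Right side: [I^-1 L^-1 M^-1 T]

The two sides have different dimensions, so the equation is NOT dimensionally consistent.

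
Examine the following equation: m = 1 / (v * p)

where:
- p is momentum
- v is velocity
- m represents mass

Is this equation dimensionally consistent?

No

p (momentum) has dimensions [L M T^-1].
v (velocity) has dimensions [L T^-1].
m (mass) has dimensions [M].

Left side: [M]
Right side: [L^-2 M^-1 T^2]

The two sides have different dimensions, so the equation is NOT dimensionally consistent.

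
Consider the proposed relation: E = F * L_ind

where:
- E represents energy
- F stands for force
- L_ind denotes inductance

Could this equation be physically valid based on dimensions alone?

No

E (energy) has dimensions [L^2 M T^-2].
F (force) has dimensions [L M T^-2].
L_ind (inductance) has dimensions [I^-2 L^2 M T^-2].

Left side: [L^2 M T^-2]
Right side: [I^-2 L^3 M^2 T^-4]

The two sides have different dimensions, so the equation is NOT dimensionally consistent.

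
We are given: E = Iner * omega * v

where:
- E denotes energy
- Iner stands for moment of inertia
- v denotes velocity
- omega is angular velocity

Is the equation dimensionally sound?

No

E (energy) has dimensions [L^2 M T^-2].
Iner (moment of inertia) has dimensions [L^2 M].
v (velocity) has dimensions [L T^-1].
omega (angular velocity) has dimensions [T^-1].

Left side: [L^2 M T^-2]
Right side: [L^3 M T^-2]

The two sides have different dimensions, so the equation is NOT dimensionally consistent.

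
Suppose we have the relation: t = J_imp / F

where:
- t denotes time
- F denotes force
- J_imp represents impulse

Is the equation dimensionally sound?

Yes

t (time) has dimensions [T].
F (force) has dimensions [L M T^-2].
J_imp (impulse) has dimensions [L M T^-1].

Left side: [T]
Right side: [T]

Both sides have the same dimensions, so the equation is dimensionally consistent.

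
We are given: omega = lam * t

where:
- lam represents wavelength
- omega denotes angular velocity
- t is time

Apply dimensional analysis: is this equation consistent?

No

lam (wavelength) has dimensions [L].
omega (angular velocity) has dimensions [T^-1].
t (time) has dimensions [T].

Left side: [T^-1]
Right side: [L T]

The two sides have different dimensions, so the equation is NOT dimensionally consistent.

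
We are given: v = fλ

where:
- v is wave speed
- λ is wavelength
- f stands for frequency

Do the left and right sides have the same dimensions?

Yes

v (wave speed) has dimensions [L T^-1].
λ (wavelength) has dimensions [L].
f (frequency) has dimensions [T^-1].

Left side: [L T^-1]
Right side: [L T^-1]

Both sides have the same dimensions, so the equation is dimensionally consistent.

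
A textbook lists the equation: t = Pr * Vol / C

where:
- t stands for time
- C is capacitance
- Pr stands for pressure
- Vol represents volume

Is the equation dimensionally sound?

No

t (time) has dimensions [T].
C (capacitance) has dimensions [I^2 L^-2 M^-1 T^4].
Pr (pressure) has dimensions [L^-1 M T^-2].
Vol (volume) has dimensions [L^3].

Left side: [T]
Right side: [I^-2 L^4 M^2 T^-6]

The two sides have different dimensions, so the equation is NOT dimensionally consistent.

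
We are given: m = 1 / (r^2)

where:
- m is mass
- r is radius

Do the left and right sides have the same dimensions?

No

m (mass) has dimensions [M].
r (radius) has dimensions [L].

Left side: [M]
Right side: [L^-2]

The two sides have different dimensions, so the equation is NOT dimensionally consistent.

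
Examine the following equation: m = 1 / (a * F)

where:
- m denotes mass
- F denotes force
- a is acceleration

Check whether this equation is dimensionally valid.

No

m (mass) has dimensions [M].
F (force) has dimensions [L M T^-2].
a (acceleration) has dimensions [L T^-2].

Left side: [M]
Right side: [L^-2 M^-1 T^4]

The two sides have different dimensions, so the equation is NOT dimensionally consistent.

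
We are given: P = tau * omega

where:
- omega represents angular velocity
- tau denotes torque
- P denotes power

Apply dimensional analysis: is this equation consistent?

Yes

omega (angular velocity) has dimensions [T^-1].
tau (torque) has dimensions [L^2 M T^-2].
P (power) has dimensions [L^2 M T^-3].

Left side: [L^2 M T^-3]
Right side: [L^2 M T^-3]

Both sides have the same dimensions, so the equation is dimensionally consistent.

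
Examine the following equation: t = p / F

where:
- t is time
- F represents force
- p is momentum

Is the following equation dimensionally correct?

Yes

t (time) has dimensions [T].
F (force) has dimensions [L M T^-2].
p (momentum) has dimensions [L M T^-1].

Left side: [T]
Right side: [T]

Both sides have the same dimensions, so the equation is dimensionally consistent.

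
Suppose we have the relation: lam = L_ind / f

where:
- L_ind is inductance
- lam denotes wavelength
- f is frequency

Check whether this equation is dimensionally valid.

No

L_ind (inductance) has dimensions [I^-2 L^2 M T^-2].
lam (wavelength) has dimensions [L].
f (frequency) has dimensions [T^-1].

Left side: [L]
Right side: [I^-2 L^2 M T^-1]

The two sides have different dimensions, so the equation is NOT dimensionally consistent.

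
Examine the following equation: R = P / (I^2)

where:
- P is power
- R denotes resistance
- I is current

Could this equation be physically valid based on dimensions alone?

Yes

P (power) has dimensions [L^2 M T^-3].
R (resistance) has dimensions [I^-2 L^2 M T^-3].
I (current) has dimensions [I].

Left side: [I^-2 L^2 M T^-3]
Right side: [I^-2 L^2 M T^-3]

Both sides have the same dimensions, so the equation is dimensionally consistent.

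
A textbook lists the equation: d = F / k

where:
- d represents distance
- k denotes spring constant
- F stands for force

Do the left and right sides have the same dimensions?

Yes

d (distance) has dimensions [L].
k (spring constant) has dimensions [M T^-2].
F (force) has dimensions [L M T^-2].

Left side: [L]
Right side: [L]

Both sides have the same dimensions, so the equation is dimensionally consistent.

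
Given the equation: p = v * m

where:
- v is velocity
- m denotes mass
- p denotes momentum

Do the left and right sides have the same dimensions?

Yes

v (velocity) has dimensions [L T^-1].
m (mass) has dimensions [M].
p (momentum) has dimensions [L M T^-1].

Left side: [L M T^-1]
Right side: [L M T^-1]

Both sides have the same dimensions, so the equation is dimensionally consistent.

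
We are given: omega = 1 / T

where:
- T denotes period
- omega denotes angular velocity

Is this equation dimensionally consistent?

Yes

T (period) has dimensions [T].
omega (angular velocity) has dimensions [T^-1].

Left side: [T^-1]
Right side: [T^-1]

Both sides have the same dimensions, so the equation is dimensionally consistent.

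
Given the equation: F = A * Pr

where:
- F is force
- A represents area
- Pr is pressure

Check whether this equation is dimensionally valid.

Yes

F (force) has dimensions [L M T^-2].
A (area) has dimensions [L^2].
Pr (pressure) has dimensions [L^-1 M T^-2].

Left side: [L M T^-2]
Right side: [L M T^-2]

Both sides have the same dimensions, so the equation is dimensionally consistent.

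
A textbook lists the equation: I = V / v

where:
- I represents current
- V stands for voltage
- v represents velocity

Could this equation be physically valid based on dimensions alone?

No

I (current) has dimensions [I].
V (voltage) has dimensions [I^-1 L^2 M T^-3].
v (velocity) has dimensions [L T^-1].

Left side: [I]
Right side: [I^-1 L M T^-2]

The two sides have different dimensions, so the equation is NOT dimensionally consistent.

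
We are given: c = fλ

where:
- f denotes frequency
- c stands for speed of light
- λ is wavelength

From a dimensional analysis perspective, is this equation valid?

Yes

f (frequency) has dimensions [T^-1].
c (speed of light) has dimensions [L T^-1].
λ (wavelength) has dimensions [L].

Left side: [L T^-1]
Right side: [L T^-1]

Both sides have the same dimensions, so the equation is dimensionally consistent.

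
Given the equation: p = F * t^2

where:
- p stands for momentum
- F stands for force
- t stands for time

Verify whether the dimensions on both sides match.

No

p (momentum) has dimensions [L M T^-1].
F (force) has dimensions [L M T^-2].
t (time) has dimensions [T].

Left side: [L M T^-1]
Right side: [L M]

The two sides have different dimensions, so the equation is NOT dimensionally consistent.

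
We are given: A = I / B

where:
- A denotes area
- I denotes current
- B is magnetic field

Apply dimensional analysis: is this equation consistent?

No

A (area) has dimensions [L^2].
I (current) has dimensions [I].
B (magnetic field) has dimensions [I^-1 M T^-2].

Left side: [L^2]
Right side: [I^2 M^-1 T^2]

The two sides have different dimensions, so the equation is NOT dimensionally consistent.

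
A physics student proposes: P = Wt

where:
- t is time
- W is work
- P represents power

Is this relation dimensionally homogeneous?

No

t (time) has dimensions [T].
W (work) has dimensions [L^2 M T^-2].
P (power) has dimensions [L^2 M T^-3].

Left side: [L^2 M T^-3]
Right side: [L^2 M T^-1]

The two sides have different dimensions, so the equation is NOT dimensionally consistent.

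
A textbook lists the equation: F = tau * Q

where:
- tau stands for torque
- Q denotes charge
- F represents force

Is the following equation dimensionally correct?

No

tau (torque) has dimensions [L^2 M T^-2].
Q (charge) has dimensions [I T].
F (force) has dimensions [L M T^-2].

Left side: [L M T^-2]
Right side: [I L^2 M T^-1]

The two sides have different dimensions, so the equation is NOT dimensionally consistent.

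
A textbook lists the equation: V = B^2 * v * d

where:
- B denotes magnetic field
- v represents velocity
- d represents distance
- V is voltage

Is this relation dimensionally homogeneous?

No

B (magnetic field) has dimensions [I^-1 M T^-2].
v (velocity) has dimensions [L T^-1].
d (distance) has dimensions [L].
V (voltage) has dimensions [I^-1 L^2 M T^-3].

Left side: [I^-1 L^2 M T^-3]
Right side: [I^-2 L^2 M^2 T^-5]

The two sides have different dimensions, so the equation is NOT dimensionally consistent.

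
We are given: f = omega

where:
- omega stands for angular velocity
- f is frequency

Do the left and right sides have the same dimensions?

Yes

omega (angular velocity) has dimensions [T^-1].
f (frequency) has dimensions [T^-1].

Left side: [T^-1]
Right side: [T^-1]

Both sides have the same dimensions, so the equation is dimensionally consistent.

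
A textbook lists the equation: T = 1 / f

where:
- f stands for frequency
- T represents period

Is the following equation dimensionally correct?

Yes

f (frequency) has dimensions [T^-1].
T (period) has dimensions [T].

Left side: [T]
Right side: [T]

Both sides have the same dimensions, so the equation is dimensionally consistent.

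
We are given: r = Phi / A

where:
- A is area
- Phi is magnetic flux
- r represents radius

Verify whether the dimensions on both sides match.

No

A (area) has dimensions [L^2].
Phi (magnetic flux) has dimensions [I^-1 L^2 M T^-2].
r (radius) has dimensions [L].

Left side: [L]
Right side: [I^-1 M T^-2]

The two sides have different dimensions, so the equation is NOT dimensionally consistent.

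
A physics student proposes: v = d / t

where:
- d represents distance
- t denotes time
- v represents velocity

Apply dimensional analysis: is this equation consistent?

Yes

d (distance) has dimensions [L].
t (time) has dimensions [T].
v (velocity) has dimensions [L T^-1].

Left side: [L T^-1]
Right side: [L T^-1]

Both sides have the same dimensions, so the equation is dimensionally consistent.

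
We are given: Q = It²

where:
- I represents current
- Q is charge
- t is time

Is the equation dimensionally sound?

No

I (current) has dimensions [I].
Q (charge) has dimensions [I T].
t (time) has dimensions [T].

Left side: [I T]
Right side: [I T^2]

The two sides have different dimensions, so the equation is NOT dimensionally consistent.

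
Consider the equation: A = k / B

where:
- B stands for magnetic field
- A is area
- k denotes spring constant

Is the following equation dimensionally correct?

No

B (magnetic field) has dimensions [I^-1 M T^-2].
A (area) has dimensions [L^2].
k (spring constant) has dimensions [M T^-2].

Left side: [L^2]
Right side: [I]

The two sides have different dimensions, so the equation is NOT dimensionally consistent.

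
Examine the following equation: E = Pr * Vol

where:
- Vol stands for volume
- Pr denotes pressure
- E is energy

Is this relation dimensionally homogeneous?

Yes

Vol (volume) has dimensions [L^3].
Pr (pressure) has dimensions [L^-1 M T^-2].
E (energy) has dimensions [L^2 M T^-2].

Left side: [L^2 M T^-2]
Right side: [L^2 M T^-2]

Both sides have the same dimensions, so the equation is dimensionally consistent.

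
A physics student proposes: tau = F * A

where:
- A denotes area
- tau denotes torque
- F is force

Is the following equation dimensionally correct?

No

A (area) has dimensions [L^2].
tau (torque) has dimensions [L^2 M T^-2].
F (force) has dimensions [L M T^-2].

Left side: [L^2 M T^-2]
Right side: [L^3 M T^-2]

The two sides have different dimensions, so the equation is NOT dimensionally consistent.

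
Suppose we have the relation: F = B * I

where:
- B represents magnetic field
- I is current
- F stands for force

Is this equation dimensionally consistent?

No

B (magnetic field) has dimensions [I^-1 M T^-2].
I (current) has dimensions [I].
F (force) has dimensions [L M T^-2].

Left side: [L M T^-2]
Right side: [M T^-2]

The two sides have different dimensions, so the equation is NOT dimensionally consistent.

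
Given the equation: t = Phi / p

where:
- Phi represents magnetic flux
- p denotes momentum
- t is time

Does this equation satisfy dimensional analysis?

No

Phi (magnetic flux) has dimensions [I^-1 L^2 M T^-2].
p (momentum) has dimensions [L M T^-1].
t (time) has dimensions [T].

Left side: [T]
Right side: [I^-1 L T^-1]

The two sides have different dimensions, so the equation is NOT dimensionally consistent.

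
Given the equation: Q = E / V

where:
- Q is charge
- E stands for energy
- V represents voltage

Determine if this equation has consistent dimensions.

Yes

Q (charge) has dimensions [I T].
E (energy) has dimensions [L^2 M T^-2].
V (voltage) has dimensions [I^-1 L^2 M T^-3].

Left side: [I T]
Right side: [I T]

Both sides have the same dimensions, so the equation is dimensionally consistent.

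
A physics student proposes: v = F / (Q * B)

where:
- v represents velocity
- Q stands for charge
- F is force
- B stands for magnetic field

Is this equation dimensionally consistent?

Yes

v (velocity) has dimensions [L T^-1].
Q (charge) has dimensions [I T].
F (force) has dimensions [L M T^-2].
B (magnetic field) has dimensions [I^-1 M T^-2].

Left side: [L T^-1]
Right side: [L T^-1]

Both sides have the same dimensions, so the equation is dimensionally consistent.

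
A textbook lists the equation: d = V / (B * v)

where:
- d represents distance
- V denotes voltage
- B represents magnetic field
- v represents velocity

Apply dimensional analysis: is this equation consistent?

Yes

d (distance) has dimensions [L].
V (voltage) has dimensions [I^-1 L^2 M T^-3].
B (magnetic field) has dimensions [I^-1 M T^-2].
v (velocity) has dimensions [L T^-1].

Left side: [L]
Right side: [L]

Both sides have the same dimensions, so the equation is dimensionally consistent.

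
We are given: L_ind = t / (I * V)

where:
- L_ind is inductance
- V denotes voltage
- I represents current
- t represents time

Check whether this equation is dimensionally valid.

No

L_ind (inductance) has dimensions [I^-2 L^2 M T^-2].
V (voltage) has dimensions [I^-1 L^2 M T^-3].
I (current) has dimensions [I].
t (time) has dimensions [T].

Left side: [I^-2 L^2 M T^-2]
Right side: [L^-2 M^-1 T^4]

The two sides have different dimensions, so the equation is NOT dimensionally consistent.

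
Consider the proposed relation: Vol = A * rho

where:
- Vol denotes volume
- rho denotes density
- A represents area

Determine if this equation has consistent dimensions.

No

Vol (volume) has dimensions [L^3].
rho (density) has dimensions [L^-3 M].
A (area) has dimensions [L^2].

Left side: [L^3]
Right side: [L^-1 M]

The two sides have different dimensions, so the equation is NOT dimensionally consistent.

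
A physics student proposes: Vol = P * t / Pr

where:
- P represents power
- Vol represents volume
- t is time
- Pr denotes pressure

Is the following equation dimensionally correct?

Yes

P (power) has dimensions [L^2 M T^-3].
Vol (volume) has dimensions [L^3].
t (time) has dimensions [T].
Pr (pressure) has dimensions [L^-1 M T^-2].

Left side: [L^3]
Right side: [L^3]

Both sides have the same dimensions, so the equation is dimensionally consistent.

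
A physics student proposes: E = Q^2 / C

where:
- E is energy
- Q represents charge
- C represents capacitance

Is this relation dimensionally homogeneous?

Yes

E (energy) has dimensions [L^2 M T^-2].
Q (charge) has dimensions [I T].
C (capacitance) has dimensions [I^2 L^-2 M^-1 T^4].

Left side: [L^2 M T^-2]
Right side: [L^2 M T^-2]

Both sides have the same dimensions, so the equation is dimensionally consistent.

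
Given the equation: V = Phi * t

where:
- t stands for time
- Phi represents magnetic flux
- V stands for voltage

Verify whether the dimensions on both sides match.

No

t (time) has dimensions [T].
Phi (magnetic flux) has dimensions [I^-1 L^2 M T^-2].
V (voltage) has dimensions [I^-1 L^2 M T^-3].

Left side: [I^-1 L^2 M T^-3]
Right side: [I^-1 L^2 M T^-1]

The two sides have different dimensions, so the equation is NOT dimensionally consistent.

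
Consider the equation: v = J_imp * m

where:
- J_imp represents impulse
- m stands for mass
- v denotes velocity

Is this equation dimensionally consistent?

No

J_imp (impulse) has dimensions [L M T^-1].
m (mass) has dimensions [M].
v (velocity) has dimensions [L T^-1].

Left side: [L T^-1]
Right side: [L M^2 T^-1]

The two sides have different dimensions, so the equation is NOT dimensionally consistent.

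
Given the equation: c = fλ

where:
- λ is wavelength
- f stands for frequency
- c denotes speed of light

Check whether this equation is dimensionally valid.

Yes

λ (wavelength) has dimensions [L].
f (frequency) has dimensions [T^-1].
c (speed of light) has dimensions [L T^-1].

Left side: [L T^-1]
Right side: [L T^-1]

Both sides have the same dimensions, so the equation is dimensionally consistent.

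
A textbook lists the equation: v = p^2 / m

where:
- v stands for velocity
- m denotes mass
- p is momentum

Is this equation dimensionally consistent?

No

v (velocity) has dimensions [L T^-1].
m (mass) has dimensions [M].
p (momentum) has dimensions [L M T^-1].

Left side: [L T^-1]
Right side: [L^2 M T^-2]

The two sides have different dimensions, so the equation is NOT dimensionally consistent.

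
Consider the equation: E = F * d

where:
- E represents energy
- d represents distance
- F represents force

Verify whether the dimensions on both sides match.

Yes

E (energy) has dimensions [L^2 M T^-2].
d (distance) has dimensions [L].
F (force) has dimensions [L M T^-2].

Left side: [L^2 M T^-2]
Right side: [L^2 M T^-2]

Both sides have the same dimensions, so the equation is dimensionally consistent.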